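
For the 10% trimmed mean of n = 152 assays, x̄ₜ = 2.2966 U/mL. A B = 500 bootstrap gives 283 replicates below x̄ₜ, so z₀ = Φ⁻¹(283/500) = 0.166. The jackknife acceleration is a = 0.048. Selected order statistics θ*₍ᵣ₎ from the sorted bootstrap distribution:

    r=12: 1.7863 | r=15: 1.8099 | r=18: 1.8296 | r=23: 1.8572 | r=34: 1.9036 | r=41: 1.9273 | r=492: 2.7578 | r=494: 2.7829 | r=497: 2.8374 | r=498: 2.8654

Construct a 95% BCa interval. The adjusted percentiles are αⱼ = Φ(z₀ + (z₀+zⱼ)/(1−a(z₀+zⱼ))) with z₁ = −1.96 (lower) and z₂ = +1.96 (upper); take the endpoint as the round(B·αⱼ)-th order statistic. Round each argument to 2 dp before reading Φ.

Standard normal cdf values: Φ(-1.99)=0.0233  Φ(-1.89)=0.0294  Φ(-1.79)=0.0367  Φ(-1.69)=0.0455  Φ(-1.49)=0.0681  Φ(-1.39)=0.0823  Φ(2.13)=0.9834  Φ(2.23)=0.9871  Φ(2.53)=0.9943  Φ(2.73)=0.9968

Lower: z₀ + z₁ = 0.166 + (-1.960) = -1.794; 1 − a(z₀+z₁) = 1 − (0.048)(-1.794) = 1.0861; argument = 0.166 + (-1.794)/1.0861 = -1.4858 → -1.49.
α₁ = Φ(-1.49) = 0.0681; rank = round(500 × 0.0681) = 34; θ*₍34₎ = 1.9036.
Upper: z₀ + z₂ = 2.126; 1 − a(z₀+z₂) = 0.8980; argument = 2.5336 → 2.53; α₂ = 0.9943; rank = 497; θ*₍497₎ = 2.8374.

(1.9036, 2.8374)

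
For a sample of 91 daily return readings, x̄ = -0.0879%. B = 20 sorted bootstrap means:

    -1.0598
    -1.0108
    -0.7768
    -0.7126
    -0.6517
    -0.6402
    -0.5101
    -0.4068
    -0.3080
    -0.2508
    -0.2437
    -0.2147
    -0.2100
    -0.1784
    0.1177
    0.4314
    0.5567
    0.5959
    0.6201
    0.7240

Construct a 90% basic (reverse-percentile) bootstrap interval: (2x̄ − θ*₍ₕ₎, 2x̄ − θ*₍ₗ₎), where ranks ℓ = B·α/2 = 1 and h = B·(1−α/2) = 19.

(-0.7959, 0.8840)

Percentile endpoints at ranks 1 and 19: θ*₍1₎ = -1.0598, θ*₍19₎ = 0.6201.
Basic interval reflects these around x̄:
  lower = 2 × -0.0879 − 0.6201 = -0.7959
  upper = 2 × -0.0879 − -1.0598 = 0.8840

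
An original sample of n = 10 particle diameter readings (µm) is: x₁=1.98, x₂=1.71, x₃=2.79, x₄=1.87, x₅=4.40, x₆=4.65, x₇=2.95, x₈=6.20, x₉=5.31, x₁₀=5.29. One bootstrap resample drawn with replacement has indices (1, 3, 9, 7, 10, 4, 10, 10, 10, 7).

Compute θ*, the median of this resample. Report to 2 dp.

θ* = 4.12

Resample values: 1.98, 2.79, 5.31, 2.95, 5.29, 1.87, 5.29, 5.29, 5.29, 2.95.
Sorted: 1.87, 1.98, 2.79, 2.95, 2.95, 5.29, 5.29, 5.29, 5.29, 5.31
Median = average of the two middle values = 4.12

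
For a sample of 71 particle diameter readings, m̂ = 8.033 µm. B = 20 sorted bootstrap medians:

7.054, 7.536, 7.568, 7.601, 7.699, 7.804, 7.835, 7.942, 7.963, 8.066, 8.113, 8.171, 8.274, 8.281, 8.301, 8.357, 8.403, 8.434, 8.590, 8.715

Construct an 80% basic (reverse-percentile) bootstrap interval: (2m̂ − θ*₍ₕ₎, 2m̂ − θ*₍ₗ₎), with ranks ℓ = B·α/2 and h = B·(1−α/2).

(7.632, 8.530)

Percentile endpoints at ranks 2 and 18: θ*₍2₎ = 7.536, θ*₍18₎ = 8.434.
Basic interval reflects these around m̂:
  lower = 2 × 8.033 − 8.434 = 7.632
  upper = 2 × 8.033 − 7.536 = 8.530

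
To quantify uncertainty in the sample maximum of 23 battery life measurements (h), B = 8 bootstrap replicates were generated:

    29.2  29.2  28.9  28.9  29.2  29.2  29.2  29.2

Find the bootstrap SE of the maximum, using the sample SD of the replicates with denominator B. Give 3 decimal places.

SE* = 0.130

Bootstrap SE is the standard deviation of the 8 replicate maximums.
Mean of replicates: (29.2 + 29.2 + 28.9 + 28.9 + 29.2 + 29.2 + 29.2 + 29.2) / 8 = 233.0000 / 8 = 29.1250
Sum of squared deviations: (+0.0750)² + (+0.0750)² + (−0.2250)² + (−0.2250)² + (+0.0750)² + (+0.0750)² + (+0.0750)² + (+0.0750)² = 0.1350
Variance = 0.1350 / 8 = 0.0169
SE* = √0.0169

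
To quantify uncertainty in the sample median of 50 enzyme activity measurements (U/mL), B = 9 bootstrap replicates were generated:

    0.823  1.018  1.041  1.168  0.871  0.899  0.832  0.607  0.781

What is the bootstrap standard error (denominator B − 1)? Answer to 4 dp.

SE* = 0.1646

Bootstrap SE is the standard deviation of the 9 replicate medians.
Mean of replicates: (0.823 + 1.018 + 1.041 + 1.168 + 0.871 + 0.899 + 0.832 + 0.607 + 0.781) / 9 = 8.04000 / 9 = 0.89333
Sum of squared deviations: (−0.07033)² + (+0.12467)² + (+0.14767)² + (+0.27467)² + (−0.02233)² + (+0.00567)² + (−0.06133)² + (−0.28633)² + (−0.11233)² = 0.21663
Variance = 0.21663 / 8 = 0.02708
SE* = √0.02708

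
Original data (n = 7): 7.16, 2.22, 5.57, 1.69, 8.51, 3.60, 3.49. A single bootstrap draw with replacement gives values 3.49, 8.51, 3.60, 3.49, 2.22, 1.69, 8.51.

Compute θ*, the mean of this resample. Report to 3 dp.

θ* = 4.501

Mean = (3.49 + 8.51 + 3.60 + 3.49 + 2.22 + 1.69 + 8.51) / 7 = 31.510 / 7 = 4.501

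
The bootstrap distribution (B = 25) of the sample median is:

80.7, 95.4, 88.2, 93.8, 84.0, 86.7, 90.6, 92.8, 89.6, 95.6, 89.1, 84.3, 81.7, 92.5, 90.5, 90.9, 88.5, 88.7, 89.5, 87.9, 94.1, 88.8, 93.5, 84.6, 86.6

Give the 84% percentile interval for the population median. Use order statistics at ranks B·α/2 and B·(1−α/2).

Sorted replicates: 80.7, 81.7, 84.0, 84.3, 84.6, 86.6, 86.7, 87.9, 88.2, 88.5, 88.7, 88.8, 89.1, 89.5, 89.6, 90.5, 90.6, 90.9, 92.5, 92.8, 93.5, 93.8, 94.1, 95.4, 95.6
α = 0.16; lower rank = 25 × 0.080 = 2; upper rank = 25 × 0.920 = 23.
The 2nd smallest replicate is 81.7; the 23rd is 94.1.

(81.7, 94.1)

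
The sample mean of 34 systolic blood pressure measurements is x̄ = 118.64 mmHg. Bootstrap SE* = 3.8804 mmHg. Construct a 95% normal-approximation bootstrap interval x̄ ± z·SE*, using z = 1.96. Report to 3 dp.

(111.034, 126.246)

Margin = 1.96 × 3.8804 = 7.6056
Interval: 118.64 ± 7.6056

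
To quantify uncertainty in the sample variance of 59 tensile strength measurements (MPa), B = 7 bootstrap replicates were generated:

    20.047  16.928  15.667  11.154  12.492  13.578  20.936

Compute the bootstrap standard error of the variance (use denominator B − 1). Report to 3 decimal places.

SE* = 3.723

Bootstrap SE is the standard deviation of the 7 replicate variances.
Mean of replicates: (20.047 + 16.928 + 15.667 + 11.154 + 12.492 + 13.578 + 20.936) / 7 = 110.8020 / 7 = 15.8289
Sum of squared deviations: (+4.2181)² + (+1.0991)² + (−0.1619)² + (−4.6749)² + (−3.3369)² + (−2.2509)² + (+5.1071)² = 83.1652
Variance = 83.1652 / 6 = 13.8609
SE* = √13.8609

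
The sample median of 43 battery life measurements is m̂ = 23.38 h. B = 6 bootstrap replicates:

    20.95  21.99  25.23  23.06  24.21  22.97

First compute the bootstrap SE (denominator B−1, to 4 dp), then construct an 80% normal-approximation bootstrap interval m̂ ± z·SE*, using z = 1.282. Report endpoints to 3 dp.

(21.424, 25.336)

Mean of replicates = 23.0683; sum of squared deviations = 11.6361; SE* = √(11.6361/5) = 1.5255
Margin = 1.282 × 1.5255 = 1.9557
Interval: 23.38 ± 1.9557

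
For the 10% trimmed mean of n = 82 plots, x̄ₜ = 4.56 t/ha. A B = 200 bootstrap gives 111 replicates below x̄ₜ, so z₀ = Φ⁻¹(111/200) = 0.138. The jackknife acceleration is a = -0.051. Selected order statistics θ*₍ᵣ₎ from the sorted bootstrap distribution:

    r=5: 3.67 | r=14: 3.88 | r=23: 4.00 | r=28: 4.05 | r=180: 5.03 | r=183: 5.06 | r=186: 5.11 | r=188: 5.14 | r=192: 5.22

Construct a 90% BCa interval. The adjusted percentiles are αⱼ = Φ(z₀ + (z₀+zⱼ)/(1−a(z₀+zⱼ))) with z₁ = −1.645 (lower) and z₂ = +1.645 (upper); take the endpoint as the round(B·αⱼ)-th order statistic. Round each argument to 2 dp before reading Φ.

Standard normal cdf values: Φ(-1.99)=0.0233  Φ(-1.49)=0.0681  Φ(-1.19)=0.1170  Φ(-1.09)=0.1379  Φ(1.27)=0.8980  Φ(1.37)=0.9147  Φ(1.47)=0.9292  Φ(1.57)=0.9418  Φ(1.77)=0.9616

Lower: z₀ + z₁ = 0.138 + (-1.645) = -1.507; 1 − a(z₀+z₁) = 1 − (-0.051)(-1.507) = 0.9231; argument = 0.138 + (-1.507)/0.9231 = -1.4945 → -1.49.
α₁ = Φ(-1.49) = 0.0681; rank = round(200 × 0.0681) = 14; θ*₍14₎ = 3.88.
Upper: z₀ + z₂ = 1.783; 1 − a(z₀+z₂) = 1.0909; argument = 1.7724 → 1.77; α₂ = 0.9616; rank = 192; θ*₍192₎ = 5.22.

(3.88, 5.22)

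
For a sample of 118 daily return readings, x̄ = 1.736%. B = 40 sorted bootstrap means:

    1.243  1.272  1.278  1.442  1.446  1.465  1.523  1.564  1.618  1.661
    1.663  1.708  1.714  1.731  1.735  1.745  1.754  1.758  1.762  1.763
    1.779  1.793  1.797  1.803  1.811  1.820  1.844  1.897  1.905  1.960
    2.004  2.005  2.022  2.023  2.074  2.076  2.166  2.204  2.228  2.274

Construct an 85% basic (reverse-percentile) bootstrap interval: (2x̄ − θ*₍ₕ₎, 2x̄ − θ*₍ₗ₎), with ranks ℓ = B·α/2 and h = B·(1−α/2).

(1.306, 2.194)

Percentile endpoints at ranks 3 and 37: θ*₍3₎ = 1.278, θ*₍37₎ = 2.166.
Basic interval reflects these around x̄:
  lower = 2 × 1.736 − 2.166 = 1.306
  upper = 2 × 1.736 − 1.278 = 2.194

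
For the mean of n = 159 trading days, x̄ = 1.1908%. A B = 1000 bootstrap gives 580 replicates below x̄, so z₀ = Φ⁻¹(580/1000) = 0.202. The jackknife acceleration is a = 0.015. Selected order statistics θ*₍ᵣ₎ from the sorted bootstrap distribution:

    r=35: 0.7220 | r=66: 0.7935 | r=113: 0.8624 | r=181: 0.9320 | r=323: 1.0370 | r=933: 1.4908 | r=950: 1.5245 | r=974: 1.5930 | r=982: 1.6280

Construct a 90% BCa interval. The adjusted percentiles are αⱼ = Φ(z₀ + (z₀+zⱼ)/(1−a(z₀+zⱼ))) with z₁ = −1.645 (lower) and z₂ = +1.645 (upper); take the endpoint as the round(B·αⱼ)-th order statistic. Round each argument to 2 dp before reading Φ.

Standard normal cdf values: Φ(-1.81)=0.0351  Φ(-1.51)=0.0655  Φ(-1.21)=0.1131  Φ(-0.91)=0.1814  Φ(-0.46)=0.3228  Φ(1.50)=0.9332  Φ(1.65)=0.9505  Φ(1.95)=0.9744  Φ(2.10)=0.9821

(0.8624, 1.6280)

Lower: z₀ + z₁ = 0.202 + (-1.645) = -1.443; 1 − a(z₀+z₁) = 1 − (0.015)(-1.443) = 1.0216; argument = 0.202 + (-1.443)/1.0216 = -1.2104 → -1.21.
α₁ = Φ(-1.21) = 0.1131; rank = round(1000 × 0.1131) = 113; θ*₍113₎ = 0.8624.
Upper: z₀ + z₂ = 1.847; 1 − a(z₀+z₂) = 0.9723; argument = 2.1016 → 2.10; α₂ = 0.9821; rank = 982; θ*₍982₎ = 1.6280.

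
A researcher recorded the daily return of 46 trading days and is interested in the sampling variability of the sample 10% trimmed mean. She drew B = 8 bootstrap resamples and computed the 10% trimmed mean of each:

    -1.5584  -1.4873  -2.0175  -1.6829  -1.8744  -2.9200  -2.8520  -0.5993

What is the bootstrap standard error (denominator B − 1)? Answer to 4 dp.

SE* = 0.7542

Bootstrap SE is the standard deviation of the 8 replicate 10% trimmed means.
Mean of replicates: ((-1.5584) + (-1.4873) + (-2.0175) + (-1.6829) + (-1.8744) + (-2.9200) + (-2.8520) + (-0.5993)) / 8 = -14.99180 / 8 = -1.87397
Sum of squared deviations: (+0.31557)² + (+0.38667)² + (−0.14353)² + (+0.19107)² + (−0.00043)² + (−1.04602)² + (−0.97802)² + (+1.27467)² = 3.98171
Variance = 3.98171 / 7 = 0.56882
SE* = √0.56882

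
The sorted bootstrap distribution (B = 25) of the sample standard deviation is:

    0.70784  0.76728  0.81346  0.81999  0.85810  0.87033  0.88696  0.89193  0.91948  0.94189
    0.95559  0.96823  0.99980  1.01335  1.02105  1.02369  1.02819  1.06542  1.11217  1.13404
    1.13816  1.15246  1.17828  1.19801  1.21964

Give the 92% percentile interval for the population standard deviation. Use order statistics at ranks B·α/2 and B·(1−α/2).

α = 0.08; lower rank = 25 × 0.040 = 1; upper rank = 25 × 0.960 = 24.
The 1st smallest replicate is 0.70784; the 24th is 1.19801.

(0.70784, 1.19801)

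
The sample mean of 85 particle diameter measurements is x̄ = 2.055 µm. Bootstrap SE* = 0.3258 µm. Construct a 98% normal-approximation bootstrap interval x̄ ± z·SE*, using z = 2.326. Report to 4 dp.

(1.2972, 2.8128)

Margin = 2.326 × 0.3258 = 0.75781
Interval: 2.055 ± 0.75781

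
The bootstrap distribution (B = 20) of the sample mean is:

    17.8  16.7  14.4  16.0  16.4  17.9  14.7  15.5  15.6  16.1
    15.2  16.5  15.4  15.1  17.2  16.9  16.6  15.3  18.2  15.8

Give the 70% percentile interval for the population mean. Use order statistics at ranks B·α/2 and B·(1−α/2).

Sorted replicates: 14.4, 14.7, 15.1, 15.2, 15.3, 15.4, 15.5, 15.6, 15.8, 16.0, 16.1, 16.4, 16.5, 16.6, 16.7, 16.9, 17.2, 17.8, 17.9, 18.2
α = 0.30; lower rank = 20 × 0.150 = 3; upper rank = 20 × 0.850 = 17.
The 3rd smallest replicate is 15.1; the 17th is 17.2.

(15.1, 17.2)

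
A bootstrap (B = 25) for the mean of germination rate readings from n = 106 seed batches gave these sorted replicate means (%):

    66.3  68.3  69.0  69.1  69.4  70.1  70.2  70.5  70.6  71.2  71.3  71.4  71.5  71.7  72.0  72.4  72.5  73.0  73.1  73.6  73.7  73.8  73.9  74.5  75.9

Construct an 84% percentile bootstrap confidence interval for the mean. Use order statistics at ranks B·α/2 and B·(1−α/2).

(68.3, 73.9)

α = 0.16; lower rank = 25 × 0.080 = 2; upper rank = 25 × 0.920 = 23.
The 2nd smallest replicate is 68.3; the 23rd is 73.9.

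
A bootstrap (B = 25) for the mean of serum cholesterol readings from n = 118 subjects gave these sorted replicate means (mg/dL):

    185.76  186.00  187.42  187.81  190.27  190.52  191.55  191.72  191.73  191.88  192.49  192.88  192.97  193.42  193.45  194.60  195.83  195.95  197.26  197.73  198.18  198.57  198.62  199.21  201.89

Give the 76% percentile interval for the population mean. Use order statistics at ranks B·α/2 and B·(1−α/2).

α = 0.24; lower rank = 25 × 0.120 = 3; upper rank = 25 × 0.880 = 22.
The 3rd smallest replicate is 187.42; the 22nd is 198.57.

(187.42, 198.57)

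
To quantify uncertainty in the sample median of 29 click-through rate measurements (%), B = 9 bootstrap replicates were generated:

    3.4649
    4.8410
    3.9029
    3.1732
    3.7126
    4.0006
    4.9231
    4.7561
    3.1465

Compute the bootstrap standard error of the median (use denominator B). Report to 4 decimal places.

SE* = 0.6600

Bootstrap SE is the standard deviation of the 9 replicate medians.
Mean of replicates: (3.4649 + 4.8410 + 3.9029 + 3.1732 + 3.7126 + 4.0006 + 4.9231 + 4.7561 + 3.1465) / 9 = 35.92090 / 9 = 3.99121
Sum of squared deviations: (−0.52631)² + (+0.84979)² + (−0.08831)² + (−0.81801)² + (−0.27861)² + (+0.00939)² + (+0.93189)² + (+0.76489)² + (−0.84471)² = 3.92081
Variance = 3.92081 / 9 = 0.43565
SE* = √0.43565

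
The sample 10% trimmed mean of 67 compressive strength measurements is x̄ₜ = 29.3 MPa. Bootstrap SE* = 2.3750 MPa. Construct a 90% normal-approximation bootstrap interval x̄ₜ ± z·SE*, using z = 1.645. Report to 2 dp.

(25.39, 33.21)

Margin = 1.645 × 2.3750 = 3.907
Interval: 29.3 ± 3.907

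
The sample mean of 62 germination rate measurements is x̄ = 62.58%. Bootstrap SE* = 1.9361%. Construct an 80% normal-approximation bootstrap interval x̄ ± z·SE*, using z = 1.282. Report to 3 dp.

(60.098, 65.062)

Margin = 1.282 × 1.9361 = 2.4821
Interval: 62.58 ± 2.4821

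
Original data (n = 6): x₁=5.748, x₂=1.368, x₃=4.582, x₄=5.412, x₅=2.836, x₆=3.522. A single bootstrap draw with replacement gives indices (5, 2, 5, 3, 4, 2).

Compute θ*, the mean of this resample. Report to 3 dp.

θ* = 3.067

Resample values: 2.836, 1.368, 2.836, 4.582, 5.412, 1.368.
Mean = (2.836 + 1.368 + 2.836 + 4.582 + 5.412 + 1.368) / 6 = 18.4020 / 6 = 3.067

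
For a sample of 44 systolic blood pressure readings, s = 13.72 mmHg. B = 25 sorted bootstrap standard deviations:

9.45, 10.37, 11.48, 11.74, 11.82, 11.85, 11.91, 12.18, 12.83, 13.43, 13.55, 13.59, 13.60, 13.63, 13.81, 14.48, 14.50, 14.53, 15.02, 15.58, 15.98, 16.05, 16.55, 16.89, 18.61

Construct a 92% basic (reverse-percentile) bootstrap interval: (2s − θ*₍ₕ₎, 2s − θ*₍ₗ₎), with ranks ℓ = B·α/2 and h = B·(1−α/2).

(10.55, 17.99)

Percentile endpoints at ranks 1 and 24: θ*₍1₎ = 9.45, θ*₍24₎ = 16.89.
Basic interval reflects these around s:
  lower = 2 × 13.72 − 16.89 = 10.55
  upper = 2 × 13.72 − 9.45 = 17.99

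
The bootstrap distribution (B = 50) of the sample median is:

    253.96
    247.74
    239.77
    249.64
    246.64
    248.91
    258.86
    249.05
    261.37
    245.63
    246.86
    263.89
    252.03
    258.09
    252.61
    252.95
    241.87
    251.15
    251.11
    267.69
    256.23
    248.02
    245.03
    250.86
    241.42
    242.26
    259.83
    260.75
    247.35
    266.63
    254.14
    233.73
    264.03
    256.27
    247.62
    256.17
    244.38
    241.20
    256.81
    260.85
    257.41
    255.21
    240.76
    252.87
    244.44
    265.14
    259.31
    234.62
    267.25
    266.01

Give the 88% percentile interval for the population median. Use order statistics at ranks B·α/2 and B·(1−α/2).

Sorted replicates: 233.73, 234.62, 239.77, 240.76, 241.20, 241.42, 241.87, 242.26, 244.38, 244.44, 245.03, 245.63, 246.64, 246.86, 247.35, 247.62, 247.74, 248.02, 248.91, 249.05, 249.64, 250.86, 251.11, 251.15, 252.03, 252.61, 252.87, 252.95, 253.96, 254.14, 255.21, 256.17, 256.23, 256.27, 256.81, 257.41, 258.09, 258.86, 259.31, 259.83, 260.75, 260.85, 261.37, 263.89, 264.03, 265.14, 266.01, 266.63, 267.25, 267.69
α = 0.12; lower rank = 50 × 0.060 = 3; upper rank = 50 × 0.940 = 47.
The 3rd smallest replicate is 239.77; the 47th is 266.01.

(239.77, 266.01)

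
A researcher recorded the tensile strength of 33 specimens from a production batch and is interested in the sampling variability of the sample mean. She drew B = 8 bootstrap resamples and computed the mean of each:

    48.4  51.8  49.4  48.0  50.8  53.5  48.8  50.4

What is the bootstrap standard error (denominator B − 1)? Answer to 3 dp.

Bootstrap SE is the standard deviation of the 8 replicate means.
Mean of replicates: (48.4 + 51.8 + 49.4 + 48.0 + 50.8 + 53.5 + 48.8 + 50.4) / 8 = 401.1000 / 8 = 50.1375
Sum of squared deviations: (−1.7375)² + (+1.6625)² + (−0.7375)² + (−2.1375)² + (+0.6625)² + (+3.3625)² + (−1.3375)² + (+0.2625)² = 24.4988
Variance = 24.4988 / 7 = 3.4998
SE* = √3.4998

SE* = 1.871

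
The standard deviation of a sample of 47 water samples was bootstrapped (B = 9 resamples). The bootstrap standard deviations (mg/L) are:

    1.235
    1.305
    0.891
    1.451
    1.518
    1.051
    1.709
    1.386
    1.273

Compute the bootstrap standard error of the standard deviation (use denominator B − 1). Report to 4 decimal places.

Bootstrap SE is the standard deviation of the 9 replicate standard deviations.
Mean of replicates: (1.235 + 1.305 + 0.891 + 1.451 + 1.518 + 1.051 + 1.709 + 1.386 + 1.273) / 9 = 11.81900 / 9 = 1.31322
Sum of squared deviations: (−0.07822)² + (−0.00822)² + (−0.42222)² + (+0.13778)² + (+0.20478)² + (−0.26222)² + (+0.39578)² + (+0.07278)² + (−0.04022)² = 0.47769
Variance = 0.47769 / 8 = 0.05971
SE* = √0.05971

SE* = 0.2444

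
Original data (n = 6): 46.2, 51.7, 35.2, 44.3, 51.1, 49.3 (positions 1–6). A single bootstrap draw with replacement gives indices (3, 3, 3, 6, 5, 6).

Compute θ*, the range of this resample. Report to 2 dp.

θ* = 15.90

Resample values: 35.2, 35.2, 35.2, 49.3, 51.1, 49.3.
Range = 51.1 − 35.2 = 15.90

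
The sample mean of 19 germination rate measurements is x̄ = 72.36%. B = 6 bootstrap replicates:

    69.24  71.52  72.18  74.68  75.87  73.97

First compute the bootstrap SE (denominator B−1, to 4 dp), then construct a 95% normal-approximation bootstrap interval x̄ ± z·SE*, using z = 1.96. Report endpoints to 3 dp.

Mean of replicates = 72.9100; sum of squared deviations = 28.9520; SE* = √(28.9520/5) = 2.4063
Margin = 1.96 × 2.4063 = 4.7163
Interval: 72.36 ± 4.7163

(67.644, 77.076)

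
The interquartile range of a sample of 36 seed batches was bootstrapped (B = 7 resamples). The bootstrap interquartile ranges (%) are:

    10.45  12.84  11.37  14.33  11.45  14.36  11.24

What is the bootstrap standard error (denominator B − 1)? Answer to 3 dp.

Bootstrap SE is the standard deviation of the 7 replicate interquartile ranges.
Mean of replicates: (10.45 + 12.84 + 11.37 + 14.33 + 11.45 + 14.36 + 11.24) / 7 = 86.0400 / 7 = 12.2914
Sum of squared deviations: (−1.8414)² + (+0.5486)² + (−0.9214)² + (+2.0386)² + (−0.8414)² + (+2.0686)² + (−1.0514)² = 14.7891
Variance = 14.7891 / 6 = 2.4648
SE* = √2.4648

SE* = 1.570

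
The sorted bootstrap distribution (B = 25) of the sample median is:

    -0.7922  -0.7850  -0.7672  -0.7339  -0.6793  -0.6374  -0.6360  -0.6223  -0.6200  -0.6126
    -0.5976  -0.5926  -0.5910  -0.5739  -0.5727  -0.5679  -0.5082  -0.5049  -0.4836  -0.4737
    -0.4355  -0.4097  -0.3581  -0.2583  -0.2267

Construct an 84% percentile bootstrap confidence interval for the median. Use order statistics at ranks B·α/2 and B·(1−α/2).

α = 0.16; lower rank = 25 × 0.080 = 2; upper rank = 25 × 0.920 = 23.
The 2nd smallest replicate is -0.7850; the 23rd is -0.3581.

(-0.7850, -0.3581)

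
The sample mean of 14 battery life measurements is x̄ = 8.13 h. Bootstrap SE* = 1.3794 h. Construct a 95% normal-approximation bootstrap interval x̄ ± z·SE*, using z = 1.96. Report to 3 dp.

(5.426, 10.834)

Margin = 1.96 × 1.3794 = 2.7036
Interval: 8.13 ± 2.7036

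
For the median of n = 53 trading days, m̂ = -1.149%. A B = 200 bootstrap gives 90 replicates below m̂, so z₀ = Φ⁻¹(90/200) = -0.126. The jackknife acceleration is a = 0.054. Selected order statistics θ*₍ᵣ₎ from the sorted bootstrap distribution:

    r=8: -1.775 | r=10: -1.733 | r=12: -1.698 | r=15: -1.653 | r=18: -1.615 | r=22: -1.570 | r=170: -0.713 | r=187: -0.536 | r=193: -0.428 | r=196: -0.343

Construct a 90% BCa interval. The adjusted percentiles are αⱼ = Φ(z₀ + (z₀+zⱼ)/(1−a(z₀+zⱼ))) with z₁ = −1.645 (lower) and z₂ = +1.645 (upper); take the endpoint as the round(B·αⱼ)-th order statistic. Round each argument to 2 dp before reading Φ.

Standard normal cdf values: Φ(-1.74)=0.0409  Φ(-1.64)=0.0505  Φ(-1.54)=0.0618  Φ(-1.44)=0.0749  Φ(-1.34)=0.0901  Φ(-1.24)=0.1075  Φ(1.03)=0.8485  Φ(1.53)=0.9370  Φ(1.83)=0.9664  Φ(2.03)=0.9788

(-1.775, -0.536)

Lower: z₀ + z₁ = -0.126 + (-1.645) = -1.771; 1 − a(z₀+z₁) = 1 − (0.054)(-1.771) = 1.0956; argument = -0.126 + (-1.771)/1.0956 = -1.7424 → -1.74.
α₁ = Φ(-1.74) = 0.0409; rank = round(200 × 0.0409) = 8; θ*₍8₎ = -1.775.
Upper: z₀ + z₂ = 1.519; 1 − a(z₀+z₂) = 0.9180; argument = 1.5287 → 1.53; α₂ = 0.9370; rank = 187; θ*₍187₎ = -0.536.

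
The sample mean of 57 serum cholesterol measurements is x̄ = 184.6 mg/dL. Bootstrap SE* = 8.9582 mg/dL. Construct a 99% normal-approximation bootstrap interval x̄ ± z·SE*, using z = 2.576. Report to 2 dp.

Margin = 2.576 × 8.9582 = 23.076
Interval: 184.6 ± 23.076

(161.52, 207.68)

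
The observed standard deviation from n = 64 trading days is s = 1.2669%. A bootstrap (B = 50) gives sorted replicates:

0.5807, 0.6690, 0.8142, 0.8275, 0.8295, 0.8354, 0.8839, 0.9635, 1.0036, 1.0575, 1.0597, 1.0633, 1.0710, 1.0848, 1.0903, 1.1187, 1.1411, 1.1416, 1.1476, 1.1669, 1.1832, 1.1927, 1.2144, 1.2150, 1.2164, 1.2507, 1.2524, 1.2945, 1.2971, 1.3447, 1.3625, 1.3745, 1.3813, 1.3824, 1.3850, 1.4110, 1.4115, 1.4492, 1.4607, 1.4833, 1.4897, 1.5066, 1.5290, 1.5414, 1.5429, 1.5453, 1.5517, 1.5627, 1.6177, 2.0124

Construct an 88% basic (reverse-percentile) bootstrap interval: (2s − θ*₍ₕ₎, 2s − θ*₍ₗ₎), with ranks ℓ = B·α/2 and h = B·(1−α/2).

(0.9821, 1.7196)

Percentile endpoints at ranks 3 and 47: θ*₍3₎ = 0.8142, θ*₍47₎ = 1.5517.
Basic interval reflects these around s:
  lower = 2 × 1.2669 − 1.5517 = 0.9821
  upper = 2 × 1.2669 − 0.8142 = 1.7196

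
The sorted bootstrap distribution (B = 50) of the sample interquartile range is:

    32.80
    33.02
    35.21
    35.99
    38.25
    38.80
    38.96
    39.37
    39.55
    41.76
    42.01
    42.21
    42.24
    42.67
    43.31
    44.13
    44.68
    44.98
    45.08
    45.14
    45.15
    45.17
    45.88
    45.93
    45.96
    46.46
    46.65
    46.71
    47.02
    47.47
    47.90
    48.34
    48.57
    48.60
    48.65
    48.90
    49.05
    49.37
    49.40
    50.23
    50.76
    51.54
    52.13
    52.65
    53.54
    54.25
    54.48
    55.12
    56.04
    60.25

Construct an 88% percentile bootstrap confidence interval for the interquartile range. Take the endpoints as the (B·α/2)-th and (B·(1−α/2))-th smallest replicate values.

α = 0.12; lower rank = 50 × 0.060 = 3; upper rank = 50 × 0.940 = 47.
The 3rd smallest replicate is 35.21; the 47th is 54.48.

(35.21, 54.48)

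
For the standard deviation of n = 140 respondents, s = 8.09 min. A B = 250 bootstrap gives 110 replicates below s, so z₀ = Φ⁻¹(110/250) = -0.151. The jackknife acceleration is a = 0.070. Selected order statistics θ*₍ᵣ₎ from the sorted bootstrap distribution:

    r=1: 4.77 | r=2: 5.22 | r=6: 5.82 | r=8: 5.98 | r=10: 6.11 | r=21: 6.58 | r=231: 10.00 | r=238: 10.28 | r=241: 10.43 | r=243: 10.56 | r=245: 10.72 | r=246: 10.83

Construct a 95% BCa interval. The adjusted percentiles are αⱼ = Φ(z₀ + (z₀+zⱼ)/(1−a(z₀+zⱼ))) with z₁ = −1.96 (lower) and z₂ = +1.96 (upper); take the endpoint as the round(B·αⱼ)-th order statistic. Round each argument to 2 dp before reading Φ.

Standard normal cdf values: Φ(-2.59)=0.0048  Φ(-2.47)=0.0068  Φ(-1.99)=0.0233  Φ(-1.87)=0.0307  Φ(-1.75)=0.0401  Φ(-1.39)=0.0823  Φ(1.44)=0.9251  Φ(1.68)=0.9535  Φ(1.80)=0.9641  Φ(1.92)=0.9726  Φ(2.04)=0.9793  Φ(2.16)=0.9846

(5.82, 10.56)

Lower: z₀ + z₁ = -0.151 + (-1.960) = -2.111; 1 − a(z₀+z₁) = 1 − (0.070)(-2.111) = 1.1478; argument = -0.151 + (-2.111)/1.1478 = -1.9902 → -1.99.
α₁ = Φ(-1.99) = 0.0233; rank = round(250 × 0.0233) = 6; θ*₍6₎ = 5.82.
Upper: z₀ + z₂ = 1.809; 1 − a(z₀+z₂) = 0.8734; argument = 1.9203 → 1.92; α₂ = 0.9726; rank = 243; θ*₍243₎ = 10.56.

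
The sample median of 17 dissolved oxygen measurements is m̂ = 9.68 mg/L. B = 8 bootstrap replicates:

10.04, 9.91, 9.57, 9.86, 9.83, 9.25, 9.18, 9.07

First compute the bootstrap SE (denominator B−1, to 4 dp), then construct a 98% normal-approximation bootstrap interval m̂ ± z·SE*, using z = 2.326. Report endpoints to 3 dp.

Mean of replicates = 9.5887; sum of squared deviations = 0.9899; SE* = √(0.9899/7) = 0.3760
Margin = 2.326 × 0.3760 = 0.8746
Interval: 9.68 ± 0.8746

(8.805, 10.555)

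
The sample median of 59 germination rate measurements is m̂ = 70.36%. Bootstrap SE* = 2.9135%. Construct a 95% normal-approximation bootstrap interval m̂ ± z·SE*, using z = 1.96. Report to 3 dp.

(64.650, 76.070)

Margin = 1.96 × 2.9135 = 5.7105
Interval: 70.36 ± 5.7105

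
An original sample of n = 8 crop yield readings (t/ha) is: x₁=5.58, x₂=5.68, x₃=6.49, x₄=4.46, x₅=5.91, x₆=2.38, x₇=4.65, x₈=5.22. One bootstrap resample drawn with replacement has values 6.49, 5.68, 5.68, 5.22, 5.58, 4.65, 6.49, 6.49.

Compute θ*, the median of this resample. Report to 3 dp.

θ* = 5.680

Sorted: 4.65, 5.22, 5.58, 5.68, 5.68, 6.49, 6.49, 6.49
Median = average of the two middle values = 5.680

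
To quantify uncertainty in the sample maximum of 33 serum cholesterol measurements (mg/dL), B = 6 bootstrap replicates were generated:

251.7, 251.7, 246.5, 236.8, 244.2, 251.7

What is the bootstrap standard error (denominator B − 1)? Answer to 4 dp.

SE* = 5.9723

Bootstrap SE is the standard deviation of the 6 replicate maximums.
Mean of replicates: (251.7 + 251.7 + 246.5 + 236.8 + 244.2 + 251.7) / 6 = 1482.60000 / 6 = 247.10000
Sum of squared deviations: (+4.60000)² + (+4.60000)² + (−0.60000)² + (−10.30000)² + (−2.90000)² + (+4.60000)² = 178.34000
Variance = 178.34000 / 5 = 35.66800
SE* = √35.66800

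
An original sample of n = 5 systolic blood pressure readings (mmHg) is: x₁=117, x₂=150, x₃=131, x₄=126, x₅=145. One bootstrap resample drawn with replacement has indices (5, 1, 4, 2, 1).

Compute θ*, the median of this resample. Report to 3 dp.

θ* = 126.000

Resample values: 145, 117, 126, 150, 117.
Sorted: 117, 117, 126, 145, 150
Median = middle value = 126.000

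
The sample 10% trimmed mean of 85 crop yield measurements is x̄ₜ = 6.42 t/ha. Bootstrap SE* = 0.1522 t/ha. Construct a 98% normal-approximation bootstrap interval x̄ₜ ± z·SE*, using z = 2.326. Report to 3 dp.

(6.066, 6.774)

Margin = 2.326 × 0.1522 = 0.3540
Interval: 6.42 ± 0.3540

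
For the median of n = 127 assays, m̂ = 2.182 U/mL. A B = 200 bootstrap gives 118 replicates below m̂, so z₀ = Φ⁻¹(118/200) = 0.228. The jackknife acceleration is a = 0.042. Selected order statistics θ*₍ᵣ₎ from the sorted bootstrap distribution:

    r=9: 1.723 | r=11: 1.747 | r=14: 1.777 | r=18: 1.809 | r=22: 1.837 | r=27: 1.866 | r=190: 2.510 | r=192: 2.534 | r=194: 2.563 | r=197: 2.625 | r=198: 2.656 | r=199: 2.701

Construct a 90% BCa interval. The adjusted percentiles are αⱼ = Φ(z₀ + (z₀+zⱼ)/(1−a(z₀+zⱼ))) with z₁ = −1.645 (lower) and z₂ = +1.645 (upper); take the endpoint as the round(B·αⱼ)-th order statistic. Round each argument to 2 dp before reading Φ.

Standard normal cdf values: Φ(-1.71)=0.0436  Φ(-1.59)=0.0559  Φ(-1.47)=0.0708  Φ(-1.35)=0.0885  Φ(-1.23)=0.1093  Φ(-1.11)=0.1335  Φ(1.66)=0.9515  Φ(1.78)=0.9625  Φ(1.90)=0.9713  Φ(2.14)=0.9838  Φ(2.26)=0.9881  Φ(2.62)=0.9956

Lower: z₀ + z₁ = 0.228 + (-1.645) = -1.417; 1 − a(z₀+z₁) = 1 − (0.042)(-1.417) = 1.0595; argument = 0.228 + (-1.417)/1.0595 = -1.1094 → -1.11.
α₁ = Φ(-1.11) = 0.1335; rank = round(200 × 0.1335) = 27; θ*₍27₎ = 1.866.
Upper: z₀ + z₂ = 1.873; 1 − a(z₀+z₂) = 0.9213; argument = 2.2609 → 2.26; α₂ = 0.9881; rank = 198; θ*₍198₎ = 2.656.

(1.866, 2.656)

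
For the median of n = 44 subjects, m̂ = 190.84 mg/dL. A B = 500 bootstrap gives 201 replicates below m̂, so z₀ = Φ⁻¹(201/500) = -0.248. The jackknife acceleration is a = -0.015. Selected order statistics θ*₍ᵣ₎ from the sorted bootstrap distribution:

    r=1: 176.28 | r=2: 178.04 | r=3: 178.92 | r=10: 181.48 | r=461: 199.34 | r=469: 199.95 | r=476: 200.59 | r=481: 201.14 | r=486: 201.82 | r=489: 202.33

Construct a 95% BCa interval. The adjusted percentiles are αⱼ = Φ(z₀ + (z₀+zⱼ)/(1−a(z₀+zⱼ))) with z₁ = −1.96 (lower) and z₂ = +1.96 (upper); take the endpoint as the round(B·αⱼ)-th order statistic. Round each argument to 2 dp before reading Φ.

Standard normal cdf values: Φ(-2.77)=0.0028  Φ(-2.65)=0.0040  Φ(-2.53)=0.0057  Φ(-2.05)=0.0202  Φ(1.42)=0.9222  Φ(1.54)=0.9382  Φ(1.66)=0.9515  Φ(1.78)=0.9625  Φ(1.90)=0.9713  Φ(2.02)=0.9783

Lower: z₀ + z₁ = -0.248 + (-1.960) = -2.208; 1 − a(z₀+z₁) = 1 − (-0.015)(-2.208) = 0.9669; argument = -0.248 + (-2.208)/0.9669 = -2.5316 → -2.53.
α₁ = Φ(-2.53) = 0.0057; rank = round(500 × 0.0057) = 3; θ*₍3₎ = 178.92.
Upper: z₀ + z₂ = 1.712; 1 − a(z₀+z₂) = 1.0257; argument = 1.4211 → 1.42; α₂ = 0.9222; rank = 461; θ*₍461₎ = 199.34.

(178.92, 199.34)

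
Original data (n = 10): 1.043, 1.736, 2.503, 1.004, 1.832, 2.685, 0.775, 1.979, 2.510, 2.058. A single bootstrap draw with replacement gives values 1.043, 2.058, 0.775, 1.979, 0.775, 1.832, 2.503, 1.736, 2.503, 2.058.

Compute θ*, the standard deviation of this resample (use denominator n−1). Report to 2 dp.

θ* = 0.65

Mean = 1.7262; sum of squared deviations = 3.7785
s² = 3.7785 / 9 = 0.4198
s = √0.4198 = 0.65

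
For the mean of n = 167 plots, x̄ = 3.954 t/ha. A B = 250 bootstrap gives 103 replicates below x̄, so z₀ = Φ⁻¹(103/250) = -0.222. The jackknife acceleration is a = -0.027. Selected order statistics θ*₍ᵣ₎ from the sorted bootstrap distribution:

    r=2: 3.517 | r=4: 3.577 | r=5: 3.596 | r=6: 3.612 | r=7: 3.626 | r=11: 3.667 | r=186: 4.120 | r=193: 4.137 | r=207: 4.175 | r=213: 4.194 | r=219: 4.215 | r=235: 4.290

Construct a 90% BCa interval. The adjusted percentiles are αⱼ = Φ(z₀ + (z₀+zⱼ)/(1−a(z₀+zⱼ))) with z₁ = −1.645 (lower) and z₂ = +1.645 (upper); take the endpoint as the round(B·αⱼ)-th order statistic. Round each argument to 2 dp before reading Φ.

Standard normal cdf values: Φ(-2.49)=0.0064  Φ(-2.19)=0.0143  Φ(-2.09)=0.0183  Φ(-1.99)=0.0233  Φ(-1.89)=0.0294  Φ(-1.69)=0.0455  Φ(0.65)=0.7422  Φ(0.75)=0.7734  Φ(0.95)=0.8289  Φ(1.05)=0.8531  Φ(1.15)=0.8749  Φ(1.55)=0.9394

(3.577, 4.215)

Lower: z₀ + z₁ = -0.222 + (-1.645) = -1.867; 1 − a(z₀+z₁) = 1 − (-0.027)(-1.867) = 0.9496; argument = -0.222 + (-1.867)/0.9496 = -2.1881 → -2.19.
α₁ = Φ(-2.19) = 0.0143; rank = round(250 × 0.0143) = 4; θ*₍4₎ = 3.577.
Upper: z₀ + z₂ = 1.423; 1 − a(z₀+z₂) = 1.0384; argument = 1.1483 → 1.15; α₂ = 0.8749; rank = 219; θ*₍219₎ = 4.215.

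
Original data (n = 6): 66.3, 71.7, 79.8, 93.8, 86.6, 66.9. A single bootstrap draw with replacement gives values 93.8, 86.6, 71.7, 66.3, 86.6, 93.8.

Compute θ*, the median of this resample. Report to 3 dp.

θ* = 86.600

Sorted: 66.3, 71.7, 86.6, 86.6, 93.8, 93.8
Median = average of the two middle values = 86.600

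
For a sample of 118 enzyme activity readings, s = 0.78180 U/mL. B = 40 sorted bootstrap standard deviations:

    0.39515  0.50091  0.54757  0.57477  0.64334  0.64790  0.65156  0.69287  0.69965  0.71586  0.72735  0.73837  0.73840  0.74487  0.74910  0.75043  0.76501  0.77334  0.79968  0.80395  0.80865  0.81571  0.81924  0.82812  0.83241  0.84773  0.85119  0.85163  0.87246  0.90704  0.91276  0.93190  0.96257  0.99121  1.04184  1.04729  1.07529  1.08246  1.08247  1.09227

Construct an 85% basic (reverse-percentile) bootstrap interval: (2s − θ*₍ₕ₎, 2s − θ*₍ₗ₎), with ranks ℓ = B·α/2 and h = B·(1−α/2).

Percentile endpoints at ranks 3 and 37: θ*₍3₎ = 0.54757, θ*₍37₎ = 1.07529.
Basic interval reflects these around s:
  lower = 2 × 0.78180 − 1.07529 = 0.48831
  upper = 2 × 0.78180 − 0.54757 = 1.01603

(0.48831, 1.01603)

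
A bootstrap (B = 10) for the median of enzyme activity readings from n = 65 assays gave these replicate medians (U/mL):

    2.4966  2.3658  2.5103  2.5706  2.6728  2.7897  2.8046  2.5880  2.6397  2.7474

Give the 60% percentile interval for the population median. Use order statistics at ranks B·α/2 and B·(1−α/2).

Sorted replicates: 2.3658, 2.4966, 2.5103, 2.5706, 2.5880, 2.6397, 2.6728, 2.7474, 2.7897, 2.8046
α = 0.40; lower rank = 10 × 0.200 = 2; upper rank = 10 × 0.800 = 8.
The 2nd smallest replicate is 2.4966; the 8th is 2.7474.

(2.4966, 2.7474)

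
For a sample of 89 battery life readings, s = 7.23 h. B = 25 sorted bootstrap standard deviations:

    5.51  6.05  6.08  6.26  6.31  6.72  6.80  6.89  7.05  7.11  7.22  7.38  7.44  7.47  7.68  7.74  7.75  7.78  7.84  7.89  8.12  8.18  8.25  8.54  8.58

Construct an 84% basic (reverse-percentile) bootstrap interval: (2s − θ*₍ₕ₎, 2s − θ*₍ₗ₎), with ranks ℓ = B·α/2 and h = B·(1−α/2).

Percentile endpoints at ranks 2 and 23: θ*₍2₎ = 6.05, θ*₍23₎ = 8.25.
Basic interval reflects these around s:
  lower = 2 × 7.23 − 8.25 = 6.21
  upper = 2 × 7.23 − 6.05 = 8.41

(6.21, 8.41)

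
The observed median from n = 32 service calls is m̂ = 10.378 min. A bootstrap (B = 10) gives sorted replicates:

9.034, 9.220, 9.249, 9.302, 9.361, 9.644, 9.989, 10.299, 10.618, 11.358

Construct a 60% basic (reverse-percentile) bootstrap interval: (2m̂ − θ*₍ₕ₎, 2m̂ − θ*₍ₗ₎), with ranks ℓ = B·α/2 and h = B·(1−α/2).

Percentile endpoints at ranks 2 and 8: θ*₍2₎ = 9.220, θ*₍8₎ = 10.299.
Basic interval reflects these around m̂:
  lower = 2 × 10.378 − 10.299 = 10.457
  upper = 2 × 10.378 − 9.220 = 11.536

(10.457, 11.536)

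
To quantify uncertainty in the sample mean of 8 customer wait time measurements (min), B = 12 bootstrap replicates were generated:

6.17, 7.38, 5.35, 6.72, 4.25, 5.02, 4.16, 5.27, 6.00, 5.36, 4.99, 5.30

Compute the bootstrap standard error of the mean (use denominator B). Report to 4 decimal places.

SE* = 0.8993

Bootstrap SE is the standard deviation of the 12 replicate means.
Mean of replicates: (6.17 + 7.38 + 5.35 + 6.72 + 4.25 + 5.02 + 4.16 + 5.27 + 6.00 + 5.36 + 4.99 + 5.30) / 12 = 65.97000 / 12 = 5.49750
Sum of squared deviations: (+0.67250)² + (+1.88250)² + (−0.14750)² + (+1.22250)² + (−1.24750)² + (−0.47750)² + (−1.33750)² + (−0.22750)² + (+0.50250)² + (−0.13750)² + (−0.50750)² + (−0.19750)² = 9.70522
Variance = 9.70522 / 12 = 0.80877
SE* = √0.80877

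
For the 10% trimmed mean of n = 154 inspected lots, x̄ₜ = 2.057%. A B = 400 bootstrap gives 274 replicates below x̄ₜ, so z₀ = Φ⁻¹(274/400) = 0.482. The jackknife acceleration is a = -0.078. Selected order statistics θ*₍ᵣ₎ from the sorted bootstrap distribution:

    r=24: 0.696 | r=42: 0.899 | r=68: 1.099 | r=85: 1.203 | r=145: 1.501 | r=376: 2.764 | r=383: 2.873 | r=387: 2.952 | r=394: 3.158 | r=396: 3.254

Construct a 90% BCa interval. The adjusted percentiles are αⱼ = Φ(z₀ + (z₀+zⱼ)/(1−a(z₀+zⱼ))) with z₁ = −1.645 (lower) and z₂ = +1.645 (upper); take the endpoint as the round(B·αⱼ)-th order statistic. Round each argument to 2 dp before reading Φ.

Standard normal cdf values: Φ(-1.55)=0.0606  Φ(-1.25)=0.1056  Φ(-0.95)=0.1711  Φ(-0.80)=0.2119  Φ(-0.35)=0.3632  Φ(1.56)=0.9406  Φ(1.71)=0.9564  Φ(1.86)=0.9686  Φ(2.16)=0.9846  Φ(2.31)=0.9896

(1.203, 3.254)

Lower: z₀ + z₁ = 0.482 + (-1.645) = -1.163; 1 − a(z₀+z₁) = 1 − (-0.078)(-1.163) = 0.9093; argument = 0.482 + (-1.163)/0.9093 = -0.7970 → -0.80.
α₁ = Φ(-0.80) = 0.2119; rank = round(400 × 0.2119) = 85; θ*₍85₎ = 1.203.
Upper: z₀ + z₂ = 2.127; 1 − a(z₀+z₂) = 1.1659; argument = 2.3063 → 2.31; α₂ = 0.9896; rank = 396; θ*₍396₎ = 3.254.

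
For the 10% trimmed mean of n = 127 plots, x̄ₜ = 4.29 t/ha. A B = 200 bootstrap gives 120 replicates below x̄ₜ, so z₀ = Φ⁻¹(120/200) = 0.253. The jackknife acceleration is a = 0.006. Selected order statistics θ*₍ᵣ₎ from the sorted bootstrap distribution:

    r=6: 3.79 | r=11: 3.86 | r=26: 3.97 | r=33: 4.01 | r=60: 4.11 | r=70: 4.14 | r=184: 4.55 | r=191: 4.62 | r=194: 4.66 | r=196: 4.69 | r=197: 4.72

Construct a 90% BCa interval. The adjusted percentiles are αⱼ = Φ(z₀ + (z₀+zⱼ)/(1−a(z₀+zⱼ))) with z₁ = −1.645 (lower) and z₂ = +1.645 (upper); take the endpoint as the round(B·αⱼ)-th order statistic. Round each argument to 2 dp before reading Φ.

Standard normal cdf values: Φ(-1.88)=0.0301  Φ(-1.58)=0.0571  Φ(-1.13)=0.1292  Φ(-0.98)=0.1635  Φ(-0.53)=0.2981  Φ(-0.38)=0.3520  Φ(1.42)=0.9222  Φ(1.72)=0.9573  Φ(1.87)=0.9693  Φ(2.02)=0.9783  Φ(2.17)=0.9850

Lower: z₀ + z₁ = 0.253 + (-1.645) = -1.392; 1 − a(z₀+z₁) = 1 − (0.006)(-1.392) = 1.0084; argument = 0.253 + (-1.392)/1.0084 = -1.1275 → -1.13.
α₁ = Φ(-1.13) = 0.1292; rank = round(200 × 0.1292) = 26; θ*₍26₎ = 3.97.
Upper: z₀ + z₂ = 1.898; 1 − a(z₀+z₂) = 0.9886; argument = 2.1729 → 2.17; α₂ = 0.9850; rank = 197; θ*₍197₎ = 4.72.

(3.97, 4.72)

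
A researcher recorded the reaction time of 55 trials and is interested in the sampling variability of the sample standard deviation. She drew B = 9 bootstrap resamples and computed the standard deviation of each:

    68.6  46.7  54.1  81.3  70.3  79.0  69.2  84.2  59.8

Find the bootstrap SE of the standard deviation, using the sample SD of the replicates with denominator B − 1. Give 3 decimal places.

SE* = 12.656

Bootstrap SE is the standard deviation of the 9 replicate standard deviations.
Mean of replicates: (68.6 + 46.7 + 54.1 + 81.3 + 70.3 + 79.0 + 69.2 + 84.2 + 59.8) / 9 = 613.2000 / 9 = 68.1333
Sum of squared deviations: (+0.4667)² + (−21.4333)² + (−14.0333)² + (+13.1667)² + (+2.1667)² + (+10.8667)² + (+1.0667)² + (+16.0667)² + (−8.3333)² = 1281.4000
Variance = 1281.4000 / 8 = 160.1750
SE* = √160.1750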